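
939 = 939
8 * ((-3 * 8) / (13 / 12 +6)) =-2304 / 85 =-27.11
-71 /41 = -1.73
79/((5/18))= 1422/5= 284.40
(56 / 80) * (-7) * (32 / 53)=-784 / 265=-2.96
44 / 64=11 / 16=0.69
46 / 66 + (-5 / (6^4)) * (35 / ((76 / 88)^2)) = 663799 / 1286604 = 0.52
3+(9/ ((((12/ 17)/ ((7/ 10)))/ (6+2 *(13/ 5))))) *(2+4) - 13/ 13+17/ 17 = 15069/ 25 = 602.76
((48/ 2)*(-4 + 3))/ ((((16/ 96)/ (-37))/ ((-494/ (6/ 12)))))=-5264064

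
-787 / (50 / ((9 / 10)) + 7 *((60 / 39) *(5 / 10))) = -92079 / 7130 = -12.91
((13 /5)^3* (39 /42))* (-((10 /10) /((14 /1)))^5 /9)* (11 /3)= -0.00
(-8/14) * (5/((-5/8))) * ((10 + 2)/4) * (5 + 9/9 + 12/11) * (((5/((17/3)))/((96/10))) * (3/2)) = 13.41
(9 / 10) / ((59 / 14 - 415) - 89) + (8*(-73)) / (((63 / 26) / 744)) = -131740636843 / 734685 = -179315.81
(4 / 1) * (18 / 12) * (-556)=-3336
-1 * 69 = -69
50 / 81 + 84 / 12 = 617 / 81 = 7.62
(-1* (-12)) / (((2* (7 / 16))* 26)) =48 / 91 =0.53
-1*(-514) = 514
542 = 542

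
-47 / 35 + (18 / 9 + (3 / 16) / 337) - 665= -125374679 / 188720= -664.34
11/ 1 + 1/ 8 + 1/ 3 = 275/ 24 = 11.46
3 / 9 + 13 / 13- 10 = -26 / 3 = -8.67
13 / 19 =0.68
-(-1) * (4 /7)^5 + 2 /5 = 38734 /84035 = 0.46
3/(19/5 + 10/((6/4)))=45/157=0.29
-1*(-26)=26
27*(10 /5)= 54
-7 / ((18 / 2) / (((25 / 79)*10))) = -1750 / 711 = -2.46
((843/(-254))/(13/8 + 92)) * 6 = -20232/95123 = -0.21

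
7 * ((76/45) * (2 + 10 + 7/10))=33782/225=150.14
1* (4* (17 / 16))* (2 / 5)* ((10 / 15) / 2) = 17 / 30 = 0.57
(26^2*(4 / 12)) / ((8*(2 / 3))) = 169 / 4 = 42.25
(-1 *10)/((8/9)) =-45/4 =-11.25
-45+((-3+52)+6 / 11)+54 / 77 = 404 / 77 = 5.25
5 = 5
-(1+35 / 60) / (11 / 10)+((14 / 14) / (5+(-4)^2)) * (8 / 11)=-59 / 42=-1.40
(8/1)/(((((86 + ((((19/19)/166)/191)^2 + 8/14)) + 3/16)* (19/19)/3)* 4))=168885433248/2442053206681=0.07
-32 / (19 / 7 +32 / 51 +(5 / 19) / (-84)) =-868224 / 90583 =-9.58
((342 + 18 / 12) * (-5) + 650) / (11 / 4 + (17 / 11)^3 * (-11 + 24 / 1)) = -5683370 / 270117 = -21.04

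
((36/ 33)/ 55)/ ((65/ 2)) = 24/ 39325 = 0.00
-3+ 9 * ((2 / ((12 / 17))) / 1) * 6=150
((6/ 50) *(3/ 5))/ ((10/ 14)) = 63/ 625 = 0.10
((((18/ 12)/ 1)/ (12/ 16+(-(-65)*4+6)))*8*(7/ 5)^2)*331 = 778512/ 26675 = 29.19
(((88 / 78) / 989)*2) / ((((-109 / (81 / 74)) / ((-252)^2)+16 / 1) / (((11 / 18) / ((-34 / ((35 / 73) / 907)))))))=-806818320 / 595459508204294981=-0.00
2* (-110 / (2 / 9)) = -990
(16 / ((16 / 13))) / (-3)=-4.33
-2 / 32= -1 / 16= -0.06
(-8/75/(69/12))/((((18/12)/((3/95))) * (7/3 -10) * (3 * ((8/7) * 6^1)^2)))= 0.00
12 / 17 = 0.71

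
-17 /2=-8.50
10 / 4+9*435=7835 / 2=3917.50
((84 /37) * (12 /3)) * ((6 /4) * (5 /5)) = 504 /37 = 13.62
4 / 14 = 2 / 7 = 0.29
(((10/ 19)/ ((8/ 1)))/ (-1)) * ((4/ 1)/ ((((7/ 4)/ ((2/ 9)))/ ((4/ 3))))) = -160/ 3591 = -0.04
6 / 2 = 3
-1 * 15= -15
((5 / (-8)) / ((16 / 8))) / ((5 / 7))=-7 / 16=-0.44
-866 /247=-3.51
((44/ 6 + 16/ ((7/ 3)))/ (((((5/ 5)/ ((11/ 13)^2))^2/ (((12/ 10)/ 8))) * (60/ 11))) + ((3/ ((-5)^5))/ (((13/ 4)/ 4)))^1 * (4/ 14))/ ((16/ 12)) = 2994512987/ 19992700000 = 0.15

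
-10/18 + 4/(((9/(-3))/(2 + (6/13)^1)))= -449/117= -3.84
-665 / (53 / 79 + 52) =-2765 / 219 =-12.63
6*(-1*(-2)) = 12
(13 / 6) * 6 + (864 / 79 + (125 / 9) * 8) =135.05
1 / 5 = 0.20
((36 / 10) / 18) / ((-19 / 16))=-16 / 95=-0.17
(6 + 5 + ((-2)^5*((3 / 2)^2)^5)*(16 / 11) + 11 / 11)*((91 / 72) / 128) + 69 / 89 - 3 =-172081537 / 6014976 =-28.61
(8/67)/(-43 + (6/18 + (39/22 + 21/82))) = -10824/3683861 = -0.00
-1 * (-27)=27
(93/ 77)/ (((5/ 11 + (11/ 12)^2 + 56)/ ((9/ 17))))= 120528/ 10799845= 0.01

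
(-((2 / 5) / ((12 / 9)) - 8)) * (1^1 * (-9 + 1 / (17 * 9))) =-52976 / 765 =-69.25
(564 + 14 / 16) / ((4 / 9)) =40671 / 32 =1270.97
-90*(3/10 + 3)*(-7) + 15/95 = 39504/19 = 2079.16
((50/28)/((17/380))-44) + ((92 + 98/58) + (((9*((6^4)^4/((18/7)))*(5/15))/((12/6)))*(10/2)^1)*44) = 1249408453964576749/3451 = 362042438123609.61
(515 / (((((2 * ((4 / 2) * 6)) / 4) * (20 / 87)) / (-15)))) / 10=-8961 / 16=-560.06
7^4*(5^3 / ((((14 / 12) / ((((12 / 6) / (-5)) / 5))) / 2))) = -41160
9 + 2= 11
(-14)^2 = 196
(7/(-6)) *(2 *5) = -35/3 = -11.67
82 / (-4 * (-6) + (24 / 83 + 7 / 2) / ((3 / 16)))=10209 / 5504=1.85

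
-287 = -287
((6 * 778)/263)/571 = 4668/150173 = 0.03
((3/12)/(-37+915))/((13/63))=63/45656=0.00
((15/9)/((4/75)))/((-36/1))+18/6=2.13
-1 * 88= -88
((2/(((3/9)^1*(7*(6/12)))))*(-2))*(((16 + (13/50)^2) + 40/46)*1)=-5843322/100625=-58.07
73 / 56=1.30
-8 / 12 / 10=-1 / 15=-0.07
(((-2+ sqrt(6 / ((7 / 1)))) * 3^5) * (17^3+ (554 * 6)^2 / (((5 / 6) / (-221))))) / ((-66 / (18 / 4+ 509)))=-110796898482387 / 10+ 110796898482387 * sqrt(42) / 140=-5950790067866.06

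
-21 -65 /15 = -76 /3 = -25.33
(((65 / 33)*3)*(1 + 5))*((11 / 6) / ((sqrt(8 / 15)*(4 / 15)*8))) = 975*sqrt(30) / 128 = 41.72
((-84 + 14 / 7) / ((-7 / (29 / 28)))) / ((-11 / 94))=-55883 / 539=-103.68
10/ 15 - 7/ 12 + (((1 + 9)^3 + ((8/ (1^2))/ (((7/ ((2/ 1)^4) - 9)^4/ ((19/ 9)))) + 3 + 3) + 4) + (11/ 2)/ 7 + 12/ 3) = 90093645670883/ 88773390972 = 1014.87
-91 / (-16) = 91 / 16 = 5.69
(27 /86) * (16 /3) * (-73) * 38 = -199728 /43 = -4644.84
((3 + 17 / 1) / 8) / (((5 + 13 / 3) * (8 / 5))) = 75 / 448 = 0.17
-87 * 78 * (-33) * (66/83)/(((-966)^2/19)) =7800507/2151443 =3.63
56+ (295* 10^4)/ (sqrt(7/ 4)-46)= -542326408/ 8457-5900000* sqrt(7)/ 8457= -65973.32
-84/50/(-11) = 42/275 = 0.15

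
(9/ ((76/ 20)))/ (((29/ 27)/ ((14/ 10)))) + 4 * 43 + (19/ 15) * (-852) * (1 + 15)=-47088771/ 2755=-17092.11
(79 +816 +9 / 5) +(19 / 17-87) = 68928 / 85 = 810.92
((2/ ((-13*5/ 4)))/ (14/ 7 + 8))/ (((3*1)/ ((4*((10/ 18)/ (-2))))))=8/ 1755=0.00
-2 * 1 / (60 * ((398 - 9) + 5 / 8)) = -4 / 46755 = -0.00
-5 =-5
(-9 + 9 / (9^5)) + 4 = -32804 / 6561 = -5.00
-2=-2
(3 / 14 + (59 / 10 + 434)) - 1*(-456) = 31364 / 35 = 896.11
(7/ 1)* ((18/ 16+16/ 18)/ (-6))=-1015/ 432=-2.35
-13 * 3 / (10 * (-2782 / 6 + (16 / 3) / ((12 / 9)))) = 117 / 13790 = 0.01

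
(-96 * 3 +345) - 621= -564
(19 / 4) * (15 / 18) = 95 / 24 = 3.96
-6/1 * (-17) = 102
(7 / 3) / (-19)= -7 / 57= -0.12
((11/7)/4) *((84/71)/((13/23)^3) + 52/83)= 255584032/90628447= 2.82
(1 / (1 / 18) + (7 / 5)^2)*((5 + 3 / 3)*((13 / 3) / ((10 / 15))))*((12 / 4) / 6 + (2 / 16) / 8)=401.38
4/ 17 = 0.24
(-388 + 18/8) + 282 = -415/4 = -103.75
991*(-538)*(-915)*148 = 72200256360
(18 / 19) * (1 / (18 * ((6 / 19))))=1 / 6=0.17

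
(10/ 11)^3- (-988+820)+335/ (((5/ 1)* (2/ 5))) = 895101/ 2662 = 336.25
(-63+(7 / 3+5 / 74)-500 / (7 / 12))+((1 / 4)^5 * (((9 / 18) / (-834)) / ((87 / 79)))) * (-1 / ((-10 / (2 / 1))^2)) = -883030318213139 / 962177126400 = -917.74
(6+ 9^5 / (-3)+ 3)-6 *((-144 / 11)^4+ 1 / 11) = -2867945196 / 14641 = -195884.52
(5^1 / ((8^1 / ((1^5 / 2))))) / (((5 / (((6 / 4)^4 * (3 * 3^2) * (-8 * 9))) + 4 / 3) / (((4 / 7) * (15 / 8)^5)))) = 74733890625 / 24069799936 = 3.10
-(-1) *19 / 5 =19 / 5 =3.80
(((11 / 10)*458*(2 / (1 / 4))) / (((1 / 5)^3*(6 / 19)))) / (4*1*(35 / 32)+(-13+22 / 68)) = -650909600 / 3387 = -192178.80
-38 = -38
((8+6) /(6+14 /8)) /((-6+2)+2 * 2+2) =28 /31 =0.90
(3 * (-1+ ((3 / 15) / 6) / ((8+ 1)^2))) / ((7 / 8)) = -1388 / 405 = -3.43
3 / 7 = 0.43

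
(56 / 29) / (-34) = -28 / 493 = -0.06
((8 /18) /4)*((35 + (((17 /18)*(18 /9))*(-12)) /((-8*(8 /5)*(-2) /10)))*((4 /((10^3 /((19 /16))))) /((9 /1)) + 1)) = 9040769 /3110400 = 2.91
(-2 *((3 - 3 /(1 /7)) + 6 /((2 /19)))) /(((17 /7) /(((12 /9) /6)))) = -364 /51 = -7.14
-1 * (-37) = 37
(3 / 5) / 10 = 3 / 50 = 0.06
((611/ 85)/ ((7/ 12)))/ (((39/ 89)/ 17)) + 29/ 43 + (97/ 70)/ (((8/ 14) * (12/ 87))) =4780485/ 9632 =496.31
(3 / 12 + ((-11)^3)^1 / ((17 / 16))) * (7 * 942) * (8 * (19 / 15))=-7113488508 / 85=-83688100.09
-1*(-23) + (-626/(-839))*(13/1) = 27435/839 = 32.70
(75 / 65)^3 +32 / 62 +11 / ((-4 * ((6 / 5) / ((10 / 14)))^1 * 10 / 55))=-159058603 / 22883952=-6.95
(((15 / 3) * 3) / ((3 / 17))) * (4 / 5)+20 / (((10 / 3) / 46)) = 344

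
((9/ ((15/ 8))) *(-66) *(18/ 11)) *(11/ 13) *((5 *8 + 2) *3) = -3592512/ 65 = -55269.42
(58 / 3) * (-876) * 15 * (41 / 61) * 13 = -135403320 / 61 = -2219726.56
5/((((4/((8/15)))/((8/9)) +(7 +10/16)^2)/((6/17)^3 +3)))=4785600/20934293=0.23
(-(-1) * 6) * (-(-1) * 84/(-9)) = -56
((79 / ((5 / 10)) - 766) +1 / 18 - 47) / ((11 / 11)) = -11789 / 18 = -654.94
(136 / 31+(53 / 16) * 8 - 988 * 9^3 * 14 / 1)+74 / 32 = -5001413421 / 496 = -10083494.80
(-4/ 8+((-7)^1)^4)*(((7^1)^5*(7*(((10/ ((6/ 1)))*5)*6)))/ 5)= 2824164245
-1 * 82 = -82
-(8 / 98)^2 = -16 / 2401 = -0.01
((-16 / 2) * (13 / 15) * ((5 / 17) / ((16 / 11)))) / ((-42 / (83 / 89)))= 11869 / 381276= 0.03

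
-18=-18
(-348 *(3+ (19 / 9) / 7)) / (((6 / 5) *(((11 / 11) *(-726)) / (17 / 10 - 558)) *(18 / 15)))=-41945020 / 68607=-611.38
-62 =-62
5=5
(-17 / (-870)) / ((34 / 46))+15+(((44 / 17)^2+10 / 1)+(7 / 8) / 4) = 31.94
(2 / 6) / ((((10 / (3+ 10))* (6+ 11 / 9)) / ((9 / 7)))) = 27 / 350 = 0.08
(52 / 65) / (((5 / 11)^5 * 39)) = 644204 / 609375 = 1.06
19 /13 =1.46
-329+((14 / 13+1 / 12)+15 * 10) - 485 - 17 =-106055 / 156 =-679.84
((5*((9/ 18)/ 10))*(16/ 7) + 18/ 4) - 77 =-1007/ 14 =-71.93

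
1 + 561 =562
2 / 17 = 0.12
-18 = -18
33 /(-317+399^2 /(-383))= -12639 /280612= -0.05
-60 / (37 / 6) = -360 / 37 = -9.73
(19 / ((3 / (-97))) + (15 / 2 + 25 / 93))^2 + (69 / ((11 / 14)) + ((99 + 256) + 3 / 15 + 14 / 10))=77879713587 / 211420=368364.93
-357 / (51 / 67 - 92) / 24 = 0.16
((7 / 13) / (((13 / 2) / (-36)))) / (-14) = 36 / 169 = 0.21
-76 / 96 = -19 / 24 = -0.79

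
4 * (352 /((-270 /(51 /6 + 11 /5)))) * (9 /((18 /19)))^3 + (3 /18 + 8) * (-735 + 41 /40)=-581411347 /10800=-53834.38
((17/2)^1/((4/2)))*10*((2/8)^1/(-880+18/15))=-425/35152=-0.01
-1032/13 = -79.38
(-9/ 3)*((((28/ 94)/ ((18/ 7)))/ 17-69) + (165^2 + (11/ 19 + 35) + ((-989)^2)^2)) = -130715794956748360/ 45543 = -2870162153497.76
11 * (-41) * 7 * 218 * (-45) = 30970170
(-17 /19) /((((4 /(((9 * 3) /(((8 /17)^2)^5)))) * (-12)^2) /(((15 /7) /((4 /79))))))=-121836591373635315 /36558761623552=-3332.62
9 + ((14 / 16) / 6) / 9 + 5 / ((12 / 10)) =5695 / 432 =13.18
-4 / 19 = -0.21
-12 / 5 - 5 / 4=-73 / 20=-3.65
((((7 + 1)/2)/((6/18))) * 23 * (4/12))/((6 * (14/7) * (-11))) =-23/33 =-0.70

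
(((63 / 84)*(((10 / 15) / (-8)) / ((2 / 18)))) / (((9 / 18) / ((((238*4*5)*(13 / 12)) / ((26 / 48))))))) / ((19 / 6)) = -64260 / 19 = -3382.11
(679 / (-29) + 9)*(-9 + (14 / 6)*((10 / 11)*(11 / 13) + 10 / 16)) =82.83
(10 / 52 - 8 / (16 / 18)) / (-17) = 229 / 442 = 0.52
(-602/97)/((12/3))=-301/194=-1.55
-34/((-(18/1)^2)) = 17/162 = 0.10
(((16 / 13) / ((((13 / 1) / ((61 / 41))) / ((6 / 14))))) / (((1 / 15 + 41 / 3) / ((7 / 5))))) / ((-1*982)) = -2196 / 350420317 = -0.00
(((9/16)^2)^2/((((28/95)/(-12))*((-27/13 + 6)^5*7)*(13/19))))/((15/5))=-1391920335/4559535669248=-0.00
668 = 668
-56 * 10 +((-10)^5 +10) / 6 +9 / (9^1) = -17224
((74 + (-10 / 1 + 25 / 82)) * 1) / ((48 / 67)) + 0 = 353291 / 3936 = 89.76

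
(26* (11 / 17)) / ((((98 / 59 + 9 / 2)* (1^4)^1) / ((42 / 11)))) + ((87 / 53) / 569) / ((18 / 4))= 11658447998 / 1118131089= 10.43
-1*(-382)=382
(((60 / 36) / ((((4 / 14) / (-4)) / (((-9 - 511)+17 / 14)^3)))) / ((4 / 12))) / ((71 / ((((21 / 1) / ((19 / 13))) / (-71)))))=-27858287.38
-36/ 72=-1/ 2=-0.50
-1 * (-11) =11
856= 856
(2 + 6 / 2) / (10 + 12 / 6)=5 / 12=0.42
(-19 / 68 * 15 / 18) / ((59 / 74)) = -3515 / 12036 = -0.29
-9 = -9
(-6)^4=1296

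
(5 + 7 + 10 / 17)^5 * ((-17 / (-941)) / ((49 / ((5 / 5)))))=116.54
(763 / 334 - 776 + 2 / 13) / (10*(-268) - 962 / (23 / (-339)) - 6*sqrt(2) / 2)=-0.07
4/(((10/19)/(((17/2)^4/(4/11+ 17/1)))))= 17455889/7640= 2284.80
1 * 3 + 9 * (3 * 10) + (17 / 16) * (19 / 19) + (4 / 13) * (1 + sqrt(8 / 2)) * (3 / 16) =57041 / 208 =274.24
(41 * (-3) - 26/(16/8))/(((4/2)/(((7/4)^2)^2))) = -40817/64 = -637.77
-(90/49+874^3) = -32713753666/49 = -667627625.84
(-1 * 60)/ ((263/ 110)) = -25.10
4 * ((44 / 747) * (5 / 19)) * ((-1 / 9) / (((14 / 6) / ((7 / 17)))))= -880 / 723843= -0.00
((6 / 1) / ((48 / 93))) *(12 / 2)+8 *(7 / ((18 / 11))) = 3743 / 36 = 103.97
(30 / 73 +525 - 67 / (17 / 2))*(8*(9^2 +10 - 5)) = 441870064 / 1241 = 356059.68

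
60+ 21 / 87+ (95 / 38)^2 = 7713 / 116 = 66.49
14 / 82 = 7 / 41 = 0.17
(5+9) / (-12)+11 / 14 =-8 / 21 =-0.38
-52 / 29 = -1.79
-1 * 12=-12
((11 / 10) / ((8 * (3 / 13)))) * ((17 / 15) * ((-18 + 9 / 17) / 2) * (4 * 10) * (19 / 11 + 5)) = -15873 / 10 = -1587.30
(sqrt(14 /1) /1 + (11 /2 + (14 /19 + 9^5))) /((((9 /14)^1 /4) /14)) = 784 *sqrt(14) /9 + 293228936 /57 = 5144693.24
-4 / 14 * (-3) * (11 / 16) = 0.59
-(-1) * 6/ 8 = 3/ 4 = 0.75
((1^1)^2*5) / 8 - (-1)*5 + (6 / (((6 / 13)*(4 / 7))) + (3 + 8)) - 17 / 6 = 877 / 24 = 36.54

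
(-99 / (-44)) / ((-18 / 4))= -1 / 2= -0.50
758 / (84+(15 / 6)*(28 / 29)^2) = 318739 / 36302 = 8.78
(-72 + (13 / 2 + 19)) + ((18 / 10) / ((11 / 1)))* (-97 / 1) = -6861 / 110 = -62.37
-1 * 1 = -1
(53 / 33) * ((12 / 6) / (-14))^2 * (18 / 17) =318 / 9163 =0.03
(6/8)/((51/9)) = 9/68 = 0.13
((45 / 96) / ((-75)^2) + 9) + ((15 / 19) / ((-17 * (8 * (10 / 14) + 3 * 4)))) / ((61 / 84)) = 65939794793 / 7329516000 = 9.00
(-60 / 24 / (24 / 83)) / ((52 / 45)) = -6225 / 832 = -7.48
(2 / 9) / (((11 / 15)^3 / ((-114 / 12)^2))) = 135375 / 2662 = 50.85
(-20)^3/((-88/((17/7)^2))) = 289000/539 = 536.18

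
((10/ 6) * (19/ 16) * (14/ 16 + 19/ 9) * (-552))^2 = 220688550625/ 20736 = 10642773.47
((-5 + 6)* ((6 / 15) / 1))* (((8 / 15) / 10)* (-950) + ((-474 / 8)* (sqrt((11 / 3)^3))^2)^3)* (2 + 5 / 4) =-15113282261829089 / 466560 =-32393008963.11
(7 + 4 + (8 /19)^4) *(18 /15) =8625762 /651605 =13.24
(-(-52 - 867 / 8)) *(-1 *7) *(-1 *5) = 5613.12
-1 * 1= -1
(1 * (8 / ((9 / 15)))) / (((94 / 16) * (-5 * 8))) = -8 / 141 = -0.06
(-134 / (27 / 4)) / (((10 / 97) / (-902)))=23448392 / 135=173691.79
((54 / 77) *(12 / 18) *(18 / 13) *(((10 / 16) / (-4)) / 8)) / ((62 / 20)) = -0.00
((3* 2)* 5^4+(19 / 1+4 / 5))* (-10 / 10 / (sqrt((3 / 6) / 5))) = -11921.15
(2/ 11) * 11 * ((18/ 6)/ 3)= 2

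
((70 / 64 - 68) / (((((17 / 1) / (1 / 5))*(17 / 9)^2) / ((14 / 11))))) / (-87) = 404649 / 125379760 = 0.00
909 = 909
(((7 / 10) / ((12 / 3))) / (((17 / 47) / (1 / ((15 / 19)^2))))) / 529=118769 / 80937000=0.00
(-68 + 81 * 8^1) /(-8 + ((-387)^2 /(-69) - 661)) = -1334 /6531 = -0.20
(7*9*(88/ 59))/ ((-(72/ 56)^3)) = -211288/ 4779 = -44.21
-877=-877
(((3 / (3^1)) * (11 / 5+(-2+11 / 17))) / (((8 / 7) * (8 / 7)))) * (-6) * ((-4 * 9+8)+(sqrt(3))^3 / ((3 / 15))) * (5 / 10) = 9261 / 170-3969 * sqrt(3) / 136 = 3.93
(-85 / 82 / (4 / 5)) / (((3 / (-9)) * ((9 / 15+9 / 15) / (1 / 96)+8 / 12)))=19125 / 570064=0.03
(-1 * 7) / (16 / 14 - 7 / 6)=294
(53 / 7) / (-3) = -53 / 21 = -2.52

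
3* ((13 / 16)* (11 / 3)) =8.94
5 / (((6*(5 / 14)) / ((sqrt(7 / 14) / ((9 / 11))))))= 77*sqrt(2) / 54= 2.02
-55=-55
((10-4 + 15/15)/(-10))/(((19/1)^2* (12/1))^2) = -7/187662240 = -0.00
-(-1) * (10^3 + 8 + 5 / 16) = 16133 / 16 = 1008.31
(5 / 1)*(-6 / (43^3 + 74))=-10 / 26527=-0.00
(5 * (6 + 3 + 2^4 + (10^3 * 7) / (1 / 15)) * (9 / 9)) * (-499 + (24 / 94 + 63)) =-10754560000 / 47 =-228820425.53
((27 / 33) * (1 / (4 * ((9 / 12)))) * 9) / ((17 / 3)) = 81 / 187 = 0.43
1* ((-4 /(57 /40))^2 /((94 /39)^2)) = 1.36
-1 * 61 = -61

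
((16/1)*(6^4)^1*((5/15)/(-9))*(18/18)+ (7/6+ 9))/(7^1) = -4547/42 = -108.26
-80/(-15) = 16/3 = 5.33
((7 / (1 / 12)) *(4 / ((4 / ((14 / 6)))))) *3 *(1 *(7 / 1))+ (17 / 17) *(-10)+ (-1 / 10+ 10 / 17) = 698103 / 170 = 4106.49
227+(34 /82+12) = 9816 /41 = 239.41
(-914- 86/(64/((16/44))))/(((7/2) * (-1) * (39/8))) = 53650/1001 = 53.60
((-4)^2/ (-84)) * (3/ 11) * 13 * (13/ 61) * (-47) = 31772/ 4697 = 6.76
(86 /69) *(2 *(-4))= -688 /69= -9.97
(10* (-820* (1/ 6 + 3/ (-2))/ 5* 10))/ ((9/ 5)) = 328000/ 27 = 12148.15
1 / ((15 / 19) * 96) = 19 / 1440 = 0.01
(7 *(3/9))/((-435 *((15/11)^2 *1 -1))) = -847/135720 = -0.01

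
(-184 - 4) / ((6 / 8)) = -752 / 3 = -250.67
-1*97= -97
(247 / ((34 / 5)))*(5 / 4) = 6175 / 136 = 45.40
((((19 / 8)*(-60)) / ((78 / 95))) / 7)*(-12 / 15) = 1805 / 91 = 19.84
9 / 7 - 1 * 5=-26 / 7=-3.71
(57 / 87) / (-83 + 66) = -19 / 493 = -0.04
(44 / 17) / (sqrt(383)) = 44 * sqrt(383) / 6511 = 0.13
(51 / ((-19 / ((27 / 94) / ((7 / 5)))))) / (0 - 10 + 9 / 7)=6885 / 108946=0.06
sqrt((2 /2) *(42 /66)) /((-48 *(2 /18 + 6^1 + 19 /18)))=-sqrt(77) /3784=-0.00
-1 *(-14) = 14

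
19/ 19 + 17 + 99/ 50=999/ 50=19.98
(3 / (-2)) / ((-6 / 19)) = 19 / 4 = 4.75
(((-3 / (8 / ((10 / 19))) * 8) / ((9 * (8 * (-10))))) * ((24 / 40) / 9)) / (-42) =-1 / 287280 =-0.00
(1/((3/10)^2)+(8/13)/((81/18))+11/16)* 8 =22343/234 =95.48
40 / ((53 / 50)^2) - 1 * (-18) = 150562 / 2809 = 53.60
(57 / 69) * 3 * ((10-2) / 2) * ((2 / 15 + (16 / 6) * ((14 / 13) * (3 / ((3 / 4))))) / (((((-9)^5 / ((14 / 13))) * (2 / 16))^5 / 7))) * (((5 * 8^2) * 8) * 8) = -87020504973221822464 / 79698598765677235949439346525143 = -0.00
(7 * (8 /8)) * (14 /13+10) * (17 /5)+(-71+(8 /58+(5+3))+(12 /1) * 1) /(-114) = 56747491 /214890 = 264.08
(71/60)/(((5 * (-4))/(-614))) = 21797/600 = 36.33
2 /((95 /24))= 48 /95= 0.51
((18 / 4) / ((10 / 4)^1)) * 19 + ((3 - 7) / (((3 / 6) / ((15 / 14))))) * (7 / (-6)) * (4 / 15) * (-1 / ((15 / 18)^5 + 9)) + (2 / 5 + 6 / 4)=26184989 / 731090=35.82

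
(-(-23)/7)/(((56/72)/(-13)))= -2691/49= -54.92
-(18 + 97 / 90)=-1717 / 90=-19.08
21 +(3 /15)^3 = 2626 /125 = 21.01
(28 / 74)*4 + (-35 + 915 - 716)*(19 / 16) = 196.26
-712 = -712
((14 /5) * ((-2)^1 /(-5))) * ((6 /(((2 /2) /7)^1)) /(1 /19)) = 22344 /25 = 893.76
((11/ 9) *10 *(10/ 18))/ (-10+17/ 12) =-2200/ 2781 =-0.79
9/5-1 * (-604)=3029/5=605.80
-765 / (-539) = 765 / 539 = 1.42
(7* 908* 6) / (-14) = -2724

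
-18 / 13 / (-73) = 18 / 949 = 0.02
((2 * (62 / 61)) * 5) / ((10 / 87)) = 5394 / 61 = 88.43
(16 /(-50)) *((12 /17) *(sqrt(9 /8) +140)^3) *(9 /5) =-474244848 /425 - 38103129 *sqrt(2) /2125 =-1141228.33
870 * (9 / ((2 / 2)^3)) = 7830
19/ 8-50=-381/ 8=-47.62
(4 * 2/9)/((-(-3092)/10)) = 20/6957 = 0.00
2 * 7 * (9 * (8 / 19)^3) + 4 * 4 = 174256 / 6859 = 25.41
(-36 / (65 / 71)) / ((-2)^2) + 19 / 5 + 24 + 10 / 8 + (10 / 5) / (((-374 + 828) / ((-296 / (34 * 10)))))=19.22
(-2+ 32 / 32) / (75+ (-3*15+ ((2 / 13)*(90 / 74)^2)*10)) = -17797 / 574410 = -0.03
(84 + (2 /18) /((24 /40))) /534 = 2273 /14418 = 0.16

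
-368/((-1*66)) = 184/33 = 5.58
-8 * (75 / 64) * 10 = -375 / 4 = -93.75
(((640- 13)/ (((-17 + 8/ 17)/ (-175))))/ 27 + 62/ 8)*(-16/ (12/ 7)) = -17958493/ 7587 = -2367.01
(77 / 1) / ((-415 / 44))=-3388 / 415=-8.16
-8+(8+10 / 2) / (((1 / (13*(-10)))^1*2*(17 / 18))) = -15346 / 17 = -902.71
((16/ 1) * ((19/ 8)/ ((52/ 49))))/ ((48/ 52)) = 931/ 24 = 38.79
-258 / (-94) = 129 / 47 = 2.74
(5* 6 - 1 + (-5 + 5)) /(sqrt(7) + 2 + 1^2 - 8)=-145 /18 - 29* sqrt(7) /18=-12.32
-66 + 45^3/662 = 47433/662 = 71.65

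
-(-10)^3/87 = 1000/87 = 11.49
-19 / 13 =-1.46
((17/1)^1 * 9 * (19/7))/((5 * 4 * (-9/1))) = -323/140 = -2.31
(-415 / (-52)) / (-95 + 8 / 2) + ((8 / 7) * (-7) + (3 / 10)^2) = -236532 / 29575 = -8.00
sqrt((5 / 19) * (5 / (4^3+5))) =5 * sqrt(1311) / 1311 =0.14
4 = 4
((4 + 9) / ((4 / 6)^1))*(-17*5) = -3315 / 2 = -1657.50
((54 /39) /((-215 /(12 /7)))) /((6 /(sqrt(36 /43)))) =-216 *sqrt(43) /841295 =-0.00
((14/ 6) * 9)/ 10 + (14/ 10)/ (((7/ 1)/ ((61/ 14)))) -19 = -561/ 35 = -16.03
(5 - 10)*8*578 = -23120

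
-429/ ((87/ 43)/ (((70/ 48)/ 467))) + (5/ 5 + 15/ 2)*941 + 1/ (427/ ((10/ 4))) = 1110010044779/ 138788664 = 7997.84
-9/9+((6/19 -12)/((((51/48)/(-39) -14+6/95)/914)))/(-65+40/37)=-5076285047/391545143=-12.96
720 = 720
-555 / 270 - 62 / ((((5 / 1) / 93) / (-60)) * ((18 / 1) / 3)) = 207539 / 18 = 11529.94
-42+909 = 867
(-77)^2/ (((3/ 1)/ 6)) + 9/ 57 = 225305/ 19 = 11858.16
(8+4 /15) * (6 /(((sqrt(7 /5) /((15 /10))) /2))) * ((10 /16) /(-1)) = -93 * sqrt(35) /7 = -78.60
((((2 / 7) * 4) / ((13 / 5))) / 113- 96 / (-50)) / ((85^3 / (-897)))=-34126296 / 12144321875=-0.00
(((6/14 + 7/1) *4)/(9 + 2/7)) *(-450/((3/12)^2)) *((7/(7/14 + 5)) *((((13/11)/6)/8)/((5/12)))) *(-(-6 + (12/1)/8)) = -943488/121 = -7797.42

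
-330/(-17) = 330/17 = 19.41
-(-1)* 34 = 34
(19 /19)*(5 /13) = 0.38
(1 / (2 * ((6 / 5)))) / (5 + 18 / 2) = 5 / 168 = 0.03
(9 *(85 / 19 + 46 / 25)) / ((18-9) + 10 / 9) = 242919 / 43225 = 5.62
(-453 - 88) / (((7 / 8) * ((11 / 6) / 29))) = -753072 / 77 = -9780.16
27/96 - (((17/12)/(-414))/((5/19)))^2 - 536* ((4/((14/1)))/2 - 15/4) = 8352038509247/4319179200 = 1933.71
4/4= 1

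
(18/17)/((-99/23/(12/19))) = -552/3553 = -0.16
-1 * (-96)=96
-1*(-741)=741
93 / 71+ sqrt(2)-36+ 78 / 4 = -2157 / 142+ sqrt(2) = -13.78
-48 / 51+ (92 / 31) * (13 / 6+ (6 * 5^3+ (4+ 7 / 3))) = 1185798 / 527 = 2250.09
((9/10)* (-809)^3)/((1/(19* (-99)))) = 8963484458841/10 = 896348445884.10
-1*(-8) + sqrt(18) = 3*sqrt(2) + 8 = 12.24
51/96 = 17/32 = 0.53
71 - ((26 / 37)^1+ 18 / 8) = 10071 / 148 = 68.05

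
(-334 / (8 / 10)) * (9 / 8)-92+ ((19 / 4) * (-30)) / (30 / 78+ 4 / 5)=-681.98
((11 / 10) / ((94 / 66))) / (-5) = -363 / 2350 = -0.15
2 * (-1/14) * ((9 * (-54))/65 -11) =1201/455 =2.64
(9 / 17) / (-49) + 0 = -9 / 833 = -0.01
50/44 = 25/22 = 1.14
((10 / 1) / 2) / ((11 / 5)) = 25 / 11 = 2.27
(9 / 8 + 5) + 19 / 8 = 17 / 2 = 8.50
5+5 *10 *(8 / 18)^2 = 1205 / 81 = 14.88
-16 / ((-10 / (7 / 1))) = 56 / 5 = 11.20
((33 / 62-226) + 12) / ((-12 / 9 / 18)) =357345 / 124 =2881.81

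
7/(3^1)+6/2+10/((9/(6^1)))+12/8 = 27/2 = 13.50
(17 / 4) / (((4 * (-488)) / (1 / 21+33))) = -5899 / 81984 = -0.07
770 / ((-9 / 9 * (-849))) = 770 / 849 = 0.91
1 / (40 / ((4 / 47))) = 1 / 470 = 0.00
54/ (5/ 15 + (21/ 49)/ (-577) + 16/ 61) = 19956699/ 219851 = 90.77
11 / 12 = 0.92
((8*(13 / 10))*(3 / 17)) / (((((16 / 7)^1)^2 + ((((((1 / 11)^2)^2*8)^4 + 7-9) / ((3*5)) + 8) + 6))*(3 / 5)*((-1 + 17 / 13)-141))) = -5707645695003615978615 / 5011932046873358160643652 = -0.00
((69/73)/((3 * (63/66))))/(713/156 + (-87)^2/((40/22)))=65780/830545163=0.00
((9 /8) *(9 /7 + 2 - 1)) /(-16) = -9 /56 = -0.16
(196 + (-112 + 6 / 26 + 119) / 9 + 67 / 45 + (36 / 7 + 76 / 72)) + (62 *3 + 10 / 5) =3214499 / 8190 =392.49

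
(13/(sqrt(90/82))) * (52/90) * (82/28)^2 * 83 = 23579387 * sqrt(205)/66150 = 5103.63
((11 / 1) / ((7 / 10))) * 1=110 / 7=15.71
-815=-815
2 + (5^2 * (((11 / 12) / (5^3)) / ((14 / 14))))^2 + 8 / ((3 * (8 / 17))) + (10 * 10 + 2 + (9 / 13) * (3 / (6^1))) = 5150173 / 46800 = 110.05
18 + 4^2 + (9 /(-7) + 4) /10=34.27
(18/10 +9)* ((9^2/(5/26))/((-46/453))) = -25758486/575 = -44797.37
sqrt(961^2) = 961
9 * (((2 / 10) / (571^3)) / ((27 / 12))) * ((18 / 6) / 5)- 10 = -46542352738 / 4654235275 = -10.00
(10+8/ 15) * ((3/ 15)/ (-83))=-158/ 6225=-0.03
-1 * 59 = -59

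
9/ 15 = 3/ 5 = 0.60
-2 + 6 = 4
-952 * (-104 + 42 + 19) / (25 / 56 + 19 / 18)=20631744 / 757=27254.62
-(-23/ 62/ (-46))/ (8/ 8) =-1/ 124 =-0.01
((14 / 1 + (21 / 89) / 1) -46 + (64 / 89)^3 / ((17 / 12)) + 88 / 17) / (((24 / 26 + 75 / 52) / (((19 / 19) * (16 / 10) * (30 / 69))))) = -7.74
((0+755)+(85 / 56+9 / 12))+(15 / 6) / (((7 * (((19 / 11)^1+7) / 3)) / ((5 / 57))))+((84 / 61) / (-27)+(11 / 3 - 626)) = 630372893 / 4673088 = 134.89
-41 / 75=-0.55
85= 85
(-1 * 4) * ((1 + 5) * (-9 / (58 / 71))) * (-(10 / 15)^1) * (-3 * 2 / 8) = 3834 / 29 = 132.21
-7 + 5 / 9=-58 / 9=-6.44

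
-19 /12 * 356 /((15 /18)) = -3382 /5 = -676.40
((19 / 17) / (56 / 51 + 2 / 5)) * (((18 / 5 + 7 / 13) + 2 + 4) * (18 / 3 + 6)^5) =4673438208 / 2483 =1882174.07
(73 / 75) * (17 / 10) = 1241 / 750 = 1.65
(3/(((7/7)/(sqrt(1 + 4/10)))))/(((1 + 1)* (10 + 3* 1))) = 3* sqrt(35)/130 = 0.14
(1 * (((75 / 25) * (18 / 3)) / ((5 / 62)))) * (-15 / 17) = -3348 / 17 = -196.94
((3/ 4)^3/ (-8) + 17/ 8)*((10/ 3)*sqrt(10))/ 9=5305*sqrt(10)/ 6912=2.43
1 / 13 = 0.08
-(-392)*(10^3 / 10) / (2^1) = 19600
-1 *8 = -8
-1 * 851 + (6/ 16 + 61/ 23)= -156027/ 184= -847.97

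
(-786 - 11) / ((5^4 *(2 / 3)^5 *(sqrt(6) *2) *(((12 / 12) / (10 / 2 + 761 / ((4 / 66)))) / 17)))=-27571713687 *sqrt(6) / 160000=-422103.94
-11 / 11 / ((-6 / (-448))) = -224 / 3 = -74.67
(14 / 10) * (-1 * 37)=-259 / 5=-51.80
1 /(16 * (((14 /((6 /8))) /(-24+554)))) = 795 /448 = 1.77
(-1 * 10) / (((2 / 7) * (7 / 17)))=-85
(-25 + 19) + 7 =1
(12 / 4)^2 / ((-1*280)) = -9 / 280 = -0.03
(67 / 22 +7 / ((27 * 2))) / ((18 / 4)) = 1886 / 2673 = 0.71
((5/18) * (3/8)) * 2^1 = 5/24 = 0.21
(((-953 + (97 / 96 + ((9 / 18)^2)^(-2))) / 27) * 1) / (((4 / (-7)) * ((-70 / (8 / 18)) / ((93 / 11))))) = -557101 / 171072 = -3.26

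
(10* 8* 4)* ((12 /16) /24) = 10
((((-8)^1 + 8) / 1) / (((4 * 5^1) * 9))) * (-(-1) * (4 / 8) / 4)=0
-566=-566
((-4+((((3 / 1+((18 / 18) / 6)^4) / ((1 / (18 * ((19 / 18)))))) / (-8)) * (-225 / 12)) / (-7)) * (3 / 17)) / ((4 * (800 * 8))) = -2234347 / 14037811200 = -0.00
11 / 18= 0.61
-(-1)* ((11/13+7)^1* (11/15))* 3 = 1122/65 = 17.26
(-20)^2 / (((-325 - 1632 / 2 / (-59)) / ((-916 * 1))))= 21617600 / 18359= 1177.49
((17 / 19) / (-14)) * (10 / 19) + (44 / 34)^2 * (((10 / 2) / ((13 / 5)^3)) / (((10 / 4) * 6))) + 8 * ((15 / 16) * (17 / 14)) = 175310174285 / 19253708292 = 9.11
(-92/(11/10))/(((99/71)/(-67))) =4018.77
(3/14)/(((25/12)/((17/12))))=51/350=0.15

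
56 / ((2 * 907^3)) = 28 / 746142643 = 0.00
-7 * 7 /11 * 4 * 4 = -784 /11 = -71.27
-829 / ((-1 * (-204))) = -829 / 204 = -4.06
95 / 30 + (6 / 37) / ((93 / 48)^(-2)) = 53641 / 14208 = 3.78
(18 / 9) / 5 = 2 / 5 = 0.40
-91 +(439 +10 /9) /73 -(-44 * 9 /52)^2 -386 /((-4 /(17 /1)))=332551571 /222066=1497.53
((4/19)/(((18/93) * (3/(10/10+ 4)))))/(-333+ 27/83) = -12865/2360826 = -0.01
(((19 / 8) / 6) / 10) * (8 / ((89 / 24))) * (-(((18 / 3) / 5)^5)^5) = -1080350945137328652288 / 132620334625244140625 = -8.15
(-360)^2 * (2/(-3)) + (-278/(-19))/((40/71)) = -32822131/380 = -86374.03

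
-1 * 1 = -1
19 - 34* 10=-321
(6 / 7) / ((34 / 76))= 228 / 119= 1.92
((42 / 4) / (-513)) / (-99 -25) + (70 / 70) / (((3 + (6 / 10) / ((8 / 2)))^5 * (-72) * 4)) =6475855801 / 42087248915544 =0.00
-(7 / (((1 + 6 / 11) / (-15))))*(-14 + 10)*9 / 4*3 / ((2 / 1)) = -31185 / 34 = -917.21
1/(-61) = -1/61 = -0.02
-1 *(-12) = 12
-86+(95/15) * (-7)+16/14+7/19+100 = -11500/399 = -28.82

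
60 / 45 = 4 / 3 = 1.33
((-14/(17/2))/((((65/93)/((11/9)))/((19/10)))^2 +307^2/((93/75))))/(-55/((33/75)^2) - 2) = 1847007404/24384798293845575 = 0.00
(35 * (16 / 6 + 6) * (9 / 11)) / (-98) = -195 / 77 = -2.53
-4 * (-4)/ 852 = 4/ 213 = 0.02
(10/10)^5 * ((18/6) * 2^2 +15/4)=63/4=15.75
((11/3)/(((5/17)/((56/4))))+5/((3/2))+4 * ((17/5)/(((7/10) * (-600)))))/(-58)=-31121/10150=-3.07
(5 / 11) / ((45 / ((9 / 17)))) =1 / 187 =0.01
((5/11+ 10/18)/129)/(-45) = -20/114939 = -0.00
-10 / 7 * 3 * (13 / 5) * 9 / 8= -351 / 28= -12.54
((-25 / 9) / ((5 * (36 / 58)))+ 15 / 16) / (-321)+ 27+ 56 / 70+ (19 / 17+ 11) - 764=-25604541427 / 35361360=-724.08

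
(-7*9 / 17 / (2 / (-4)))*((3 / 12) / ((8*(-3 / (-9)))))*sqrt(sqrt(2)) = 189*2^(1 / 4) / 272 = 0.83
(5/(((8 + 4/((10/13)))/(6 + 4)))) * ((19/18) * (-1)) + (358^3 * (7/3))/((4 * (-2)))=-7949182229/594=-13382461.66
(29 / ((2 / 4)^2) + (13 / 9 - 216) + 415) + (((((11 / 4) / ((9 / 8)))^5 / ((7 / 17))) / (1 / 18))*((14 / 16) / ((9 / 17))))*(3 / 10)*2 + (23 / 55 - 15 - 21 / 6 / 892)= 4085.33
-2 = -2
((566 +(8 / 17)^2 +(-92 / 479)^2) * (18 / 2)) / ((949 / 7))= 2365505884602 / 62926718101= 37.59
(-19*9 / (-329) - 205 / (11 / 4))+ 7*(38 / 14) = -199138 / 3619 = -55.03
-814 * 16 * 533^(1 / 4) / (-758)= 6512 * 533^(1 / 4) / 379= 82.56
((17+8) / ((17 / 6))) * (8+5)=1950 / 17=114.71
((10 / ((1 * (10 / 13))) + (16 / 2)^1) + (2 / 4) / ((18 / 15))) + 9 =365 / 12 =30.42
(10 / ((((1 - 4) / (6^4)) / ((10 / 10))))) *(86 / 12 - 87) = 344880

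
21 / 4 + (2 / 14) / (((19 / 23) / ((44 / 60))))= 42907 / 7980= 5.38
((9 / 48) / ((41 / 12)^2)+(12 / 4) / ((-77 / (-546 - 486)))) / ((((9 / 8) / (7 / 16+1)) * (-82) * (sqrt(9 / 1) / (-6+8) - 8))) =13305385 / 137979842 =0.10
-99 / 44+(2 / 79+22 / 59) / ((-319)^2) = -147198785 / 65421796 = -2.25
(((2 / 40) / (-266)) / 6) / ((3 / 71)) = -71 / 95760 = -0.00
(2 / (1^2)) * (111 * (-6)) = -1332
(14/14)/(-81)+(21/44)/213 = -2557/253044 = -0.01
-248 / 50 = -4.96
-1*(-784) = 784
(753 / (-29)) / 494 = -753 / 14326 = -0.05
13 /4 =3.25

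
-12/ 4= -3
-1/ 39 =-0.03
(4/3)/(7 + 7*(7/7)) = 2/21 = 0.10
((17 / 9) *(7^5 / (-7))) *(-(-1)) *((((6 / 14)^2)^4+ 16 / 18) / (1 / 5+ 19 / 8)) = -31400670760 / 20031543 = -1567.56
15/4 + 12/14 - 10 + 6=17/28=0.61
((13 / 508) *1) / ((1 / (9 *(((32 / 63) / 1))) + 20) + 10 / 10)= 104 / 86233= 0.00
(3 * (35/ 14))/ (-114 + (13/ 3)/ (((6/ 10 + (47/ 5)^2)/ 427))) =-50040/ 621833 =-0.08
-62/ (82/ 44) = -1364/ 41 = -33.27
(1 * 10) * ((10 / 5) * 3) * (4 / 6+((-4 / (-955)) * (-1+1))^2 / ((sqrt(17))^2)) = 40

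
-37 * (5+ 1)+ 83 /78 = -17233 /78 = -220.94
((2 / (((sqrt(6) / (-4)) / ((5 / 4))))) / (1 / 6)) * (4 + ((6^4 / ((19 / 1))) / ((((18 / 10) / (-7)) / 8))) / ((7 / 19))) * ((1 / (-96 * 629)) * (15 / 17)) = -35975 * sqrt(6) / 42772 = -2.06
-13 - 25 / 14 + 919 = 12659 / 14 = 904.21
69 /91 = 0.76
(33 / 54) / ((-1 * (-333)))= 11 / 5994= 0.00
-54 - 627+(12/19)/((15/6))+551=-12326/95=-129.75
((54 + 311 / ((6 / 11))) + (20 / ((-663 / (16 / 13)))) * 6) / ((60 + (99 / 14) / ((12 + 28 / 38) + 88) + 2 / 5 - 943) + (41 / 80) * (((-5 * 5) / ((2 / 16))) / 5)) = -21833756350 / 31599848319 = -0.69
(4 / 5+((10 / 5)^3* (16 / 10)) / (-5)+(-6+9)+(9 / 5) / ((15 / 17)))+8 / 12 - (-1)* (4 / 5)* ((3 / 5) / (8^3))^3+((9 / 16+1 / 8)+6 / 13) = 4167722599453 / 817889280000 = 5.10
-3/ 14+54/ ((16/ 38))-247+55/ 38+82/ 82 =-61987/ 532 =-116.52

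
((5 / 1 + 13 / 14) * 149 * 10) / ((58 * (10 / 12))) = 37101 / 203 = 182.76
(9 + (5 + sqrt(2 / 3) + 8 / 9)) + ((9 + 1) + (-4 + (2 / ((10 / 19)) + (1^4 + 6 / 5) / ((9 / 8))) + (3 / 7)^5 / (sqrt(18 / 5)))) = 81 * sqrt(10) / 33614 + sqrt(6) / 3 + 1199 / 45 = 27.47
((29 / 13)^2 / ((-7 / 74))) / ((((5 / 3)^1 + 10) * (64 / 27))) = -2520477 / 1324960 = -1.90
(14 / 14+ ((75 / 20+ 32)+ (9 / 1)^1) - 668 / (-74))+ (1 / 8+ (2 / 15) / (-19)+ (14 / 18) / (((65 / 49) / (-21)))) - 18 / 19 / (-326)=507497479 / 11917256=42.59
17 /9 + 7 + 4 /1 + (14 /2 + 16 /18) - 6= 133 /9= 14.78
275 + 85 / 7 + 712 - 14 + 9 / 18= 13799 / 14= 985.64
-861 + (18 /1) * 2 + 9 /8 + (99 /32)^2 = -833847 /1024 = -814.30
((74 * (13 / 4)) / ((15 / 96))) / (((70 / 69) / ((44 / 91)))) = 898656 / 1225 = 733.60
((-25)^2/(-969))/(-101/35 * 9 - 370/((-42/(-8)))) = 21875/3271021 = 0.01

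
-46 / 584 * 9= -207 / 292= -0.71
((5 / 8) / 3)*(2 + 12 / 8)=35 / 48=0.73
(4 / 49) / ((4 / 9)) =9 / 49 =0.18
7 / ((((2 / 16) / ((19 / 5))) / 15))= 3192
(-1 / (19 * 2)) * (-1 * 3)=3 / 38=0.08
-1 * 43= -43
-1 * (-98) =98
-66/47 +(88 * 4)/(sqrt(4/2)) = -66/47 +176 * sqrt(2) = 247.50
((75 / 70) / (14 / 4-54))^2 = 225 / 499849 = 0.00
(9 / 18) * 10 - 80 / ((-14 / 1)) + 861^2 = 5189322 / 7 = 741331.71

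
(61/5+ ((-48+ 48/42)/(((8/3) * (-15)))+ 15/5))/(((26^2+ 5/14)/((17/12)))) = 191/5570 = 0.03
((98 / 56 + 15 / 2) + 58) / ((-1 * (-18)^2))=-0.21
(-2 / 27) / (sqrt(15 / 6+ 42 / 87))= -2 * sqrt(10034) / 4671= -0.04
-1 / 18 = -0.06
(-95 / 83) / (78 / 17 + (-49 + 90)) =-323 / 12865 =-0.03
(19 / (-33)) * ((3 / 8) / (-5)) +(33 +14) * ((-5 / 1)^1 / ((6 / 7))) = -361843 / 1320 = -274.12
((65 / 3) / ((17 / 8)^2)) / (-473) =-0.01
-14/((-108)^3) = 7/629856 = 0.00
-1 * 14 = -14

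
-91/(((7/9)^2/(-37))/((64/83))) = 2493504/581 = 4291.75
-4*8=-32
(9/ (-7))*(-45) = 405/ 7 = 57.86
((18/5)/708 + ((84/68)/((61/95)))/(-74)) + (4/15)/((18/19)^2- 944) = -61259680936/2890213029975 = -0.02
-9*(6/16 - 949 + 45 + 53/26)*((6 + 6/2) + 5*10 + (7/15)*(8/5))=252096579/520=484801.11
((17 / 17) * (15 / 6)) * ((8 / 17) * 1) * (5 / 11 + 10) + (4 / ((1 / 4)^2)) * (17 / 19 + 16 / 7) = 5368364 / 24871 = 215.85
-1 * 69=-69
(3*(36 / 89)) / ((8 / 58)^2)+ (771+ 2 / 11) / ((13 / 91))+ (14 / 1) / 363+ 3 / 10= 3529471907 / 646140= 5462.40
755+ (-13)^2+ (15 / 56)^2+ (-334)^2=352737505 / 3136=112480.07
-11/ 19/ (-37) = 11/ 703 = 0.02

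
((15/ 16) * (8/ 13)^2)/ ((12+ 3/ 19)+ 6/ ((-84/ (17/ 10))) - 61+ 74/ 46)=-1223600/ 163207187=-0.01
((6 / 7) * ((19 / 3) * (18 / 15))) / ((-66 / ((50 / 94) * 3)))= -570 / 3619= -0.16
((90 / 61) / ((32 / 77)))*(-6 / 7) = -1485 / 488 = -3.04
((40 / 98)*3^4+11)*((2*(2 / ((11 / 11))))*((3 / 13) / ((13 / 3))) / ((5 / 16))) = 1243584 / 41405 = 30.03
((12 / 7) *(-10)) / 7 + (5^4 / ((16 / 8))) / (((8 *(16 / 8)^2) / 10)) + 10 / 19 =2852095 / 29792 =95.73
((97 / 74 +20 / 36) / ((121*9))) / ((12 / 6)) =113 / 131868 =0.00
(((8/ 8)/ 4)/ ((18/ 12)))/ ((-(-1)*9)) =1/ 54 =0.02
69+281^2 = 79030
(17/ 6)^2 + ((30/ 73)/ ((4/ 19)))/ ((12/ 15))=55019/ 5256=10.47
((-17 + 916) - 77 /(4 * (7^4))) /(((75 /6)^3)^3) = 157877376 /1308441162109375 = 0.00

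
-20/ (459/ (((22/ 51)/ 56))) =-55/ 163863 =-0.00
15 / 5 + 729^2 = 531444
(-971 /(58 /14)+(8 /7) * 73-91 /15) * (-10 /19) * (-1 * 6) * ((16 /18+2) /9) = -49724272 /312417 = -159.16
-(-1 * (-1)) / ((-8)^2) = -1 / 64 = -0.02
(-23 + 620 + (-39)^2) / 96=353 / 16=22.06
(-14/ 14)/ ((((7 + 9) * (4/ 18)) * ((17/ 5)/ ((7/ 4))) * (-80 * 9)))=7/ 34816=0.00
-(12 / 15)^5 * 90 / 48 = -384 / 625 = -0.61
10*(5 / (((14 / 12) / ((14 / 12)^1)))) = 50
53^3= 148877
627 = 627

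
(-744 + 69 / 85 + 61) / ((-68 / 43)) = 1246699 / 2890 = 431.38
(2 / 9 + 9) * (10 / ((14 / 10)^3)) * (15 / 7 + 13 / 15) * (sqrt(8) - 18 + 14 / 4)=-95076500 / 64827 + 13114000 * sqrt(2) / 64827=-1180.53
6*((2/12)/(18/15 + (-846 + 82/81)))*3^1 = -1215/341734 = -0.00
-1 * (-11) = 11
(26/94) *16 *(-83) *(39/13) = -51792/47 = -1101.96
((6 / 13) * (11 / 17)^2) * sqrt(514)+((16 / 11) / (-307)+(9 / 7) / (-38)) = -34649 / 898282+726 * sqrt(514) / 3757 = 4.34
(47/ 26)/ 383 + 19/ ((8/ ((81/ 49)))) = 7671893/ 1951768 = 3.93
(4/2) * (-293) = -586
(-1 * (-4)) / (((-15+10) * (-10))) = 2 / 25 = 0.08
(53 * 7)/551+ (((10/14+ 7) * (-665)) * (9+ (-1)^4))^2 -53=1450061161168/551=2631689947.67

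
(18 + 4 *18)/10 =9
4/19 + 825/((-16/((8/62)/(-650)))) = 13523/61256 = 0.22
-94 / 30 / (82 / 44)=-1034 / 615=-1.68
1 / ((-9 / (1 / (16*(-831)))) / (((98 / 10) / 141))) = 0.00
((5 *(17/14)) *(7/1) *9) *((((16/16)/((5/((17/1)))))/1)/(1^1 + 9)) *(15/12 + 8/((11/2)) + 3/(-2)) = 137853/880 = 156.65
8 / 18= 4 / 9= 0.44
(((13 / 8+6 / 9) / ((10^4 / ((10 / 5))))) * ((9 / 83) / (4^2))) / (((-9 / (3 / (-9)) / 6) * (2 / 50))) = 11 / 637440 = 0.00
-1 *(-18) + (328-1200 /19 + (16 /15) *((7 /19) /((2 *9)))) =725546 /2565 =282.86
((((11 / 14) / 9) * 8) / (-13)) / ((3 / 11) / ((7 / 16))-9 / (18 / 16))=121 / 16614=0.01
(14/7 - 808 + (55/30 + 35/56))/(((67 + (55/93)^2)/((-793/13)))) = 3391517955/4660064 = 727.78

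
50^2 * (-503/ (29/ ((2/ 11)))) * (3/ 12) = -628750/ 319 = -1971.00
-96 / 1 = -96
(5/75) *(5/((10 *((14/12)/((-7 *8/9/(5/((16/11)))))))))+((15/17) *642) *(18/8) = 107249773/84150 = 1274.51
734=734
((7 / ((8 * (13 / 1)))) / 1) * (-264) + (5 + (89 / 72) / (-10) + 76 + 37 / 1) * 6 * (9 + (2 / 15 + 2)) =183839141 / 23400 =7856.37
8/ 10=4/ 5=0.80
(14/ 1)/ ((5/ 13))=182/ 5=36.40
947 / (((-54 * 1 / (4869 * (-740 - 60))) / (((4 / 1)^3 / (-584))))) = -1639446400 / 219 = -7486056.62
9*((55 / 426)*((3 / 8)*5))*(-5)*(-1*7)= 86625 / 1136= 76.25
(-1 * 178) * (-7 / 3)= 415.33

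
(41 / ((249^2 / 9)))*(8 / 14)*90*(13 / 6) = 31980 / 48223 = 0.66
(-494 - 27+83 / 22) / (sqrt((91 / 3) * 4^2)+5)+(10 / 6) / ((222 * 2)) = 113752165 / 20234412 - 22758 * sqrt(273) / 15191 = -19.13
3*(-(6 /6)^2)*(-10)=30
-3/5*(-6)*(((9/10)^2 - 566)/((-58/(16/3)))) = 678228/3625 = 187.10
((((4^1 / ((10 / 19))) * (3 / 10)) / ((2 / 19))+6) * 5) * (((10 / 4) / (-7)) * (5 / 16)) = -15.44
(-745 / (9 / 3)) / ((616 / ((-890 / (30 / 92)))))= 1525015 / 1386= 1100.30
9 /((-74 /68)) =-306 /37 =-8.27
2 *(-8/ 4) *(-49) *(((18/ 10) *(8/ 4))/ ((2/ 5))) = 1764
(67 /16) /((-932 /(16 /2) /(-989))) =66263 /1864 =35.55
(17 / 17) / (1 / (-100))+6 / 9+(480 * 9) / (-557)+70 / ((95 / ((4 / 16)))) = -6788251 / 63498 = -106.90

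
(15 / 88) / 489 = 5 / 14344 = 0.00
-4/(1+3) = -1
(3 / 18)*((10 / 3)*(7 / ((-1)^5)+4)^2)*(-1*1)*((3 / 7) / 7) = -15 / 49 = -0.31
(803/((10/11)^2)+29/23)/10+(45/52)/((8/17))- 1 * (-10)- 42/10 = 125493923/1196000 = 104.93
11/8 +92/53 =1319/424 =3.11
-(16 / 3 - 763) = 2273 / 3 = 757.67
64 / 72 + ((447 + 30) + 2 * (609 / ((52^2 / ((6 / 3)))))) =2912957 / 6084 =478.79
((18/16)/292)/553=9/1291808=0.00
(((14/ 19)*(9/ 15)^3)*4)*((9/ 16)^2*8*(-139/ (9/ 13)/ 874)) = -3073707/ 8303000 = -0.37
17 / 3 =5.67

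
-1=-1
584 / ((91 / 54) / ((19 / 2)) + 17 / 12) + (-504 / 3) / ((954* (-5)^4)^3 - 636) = 366.36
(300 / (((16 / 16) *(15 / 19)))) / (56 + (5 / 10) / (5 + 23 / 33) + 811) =28576 / 65205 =0.44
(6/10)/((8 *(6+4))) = 3/400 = 0.01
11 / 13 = 0.85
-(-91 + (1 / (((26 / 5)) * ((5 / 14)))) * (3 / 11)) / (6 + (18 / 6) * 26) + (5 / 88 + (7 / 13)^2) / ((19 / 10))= 535787 / 423852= 1.26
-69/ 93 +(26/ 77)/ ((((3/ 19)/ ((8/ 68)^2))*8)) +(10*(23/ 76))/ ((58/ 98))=9978160315/ 2280620958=4.38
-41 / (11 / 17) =-697 / 11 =-63.36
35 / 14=5 / 2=2.50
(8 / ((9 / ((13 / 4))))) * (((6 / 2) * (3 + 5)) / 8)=26 / 3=8.67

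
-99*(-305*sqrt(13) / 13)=30195*sqrt(13) / 13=8374.59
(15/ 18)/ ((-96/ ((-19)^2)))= -1805/ 576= -3.13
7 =7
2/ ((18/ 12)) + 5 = 19/ 3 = 6.33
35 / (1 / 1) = 35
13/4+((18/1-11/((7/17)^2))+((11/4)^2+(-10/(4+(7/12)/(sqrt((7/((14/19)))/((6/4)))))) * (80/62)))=-13891315875/353453072+11200 * sqrt(57)/450833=-39.11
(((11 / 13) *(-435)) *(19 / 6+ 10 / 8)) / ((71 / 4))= -84535 / 923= -91.59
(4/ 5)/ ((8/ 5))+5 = 11/ 2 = 5.50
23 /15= 1.53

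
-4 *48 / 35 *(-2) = 384 / 35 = 10.97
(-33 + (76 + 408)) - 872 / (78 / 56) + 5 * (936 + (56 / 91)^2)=2284969 / 507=4506.84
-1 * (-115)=115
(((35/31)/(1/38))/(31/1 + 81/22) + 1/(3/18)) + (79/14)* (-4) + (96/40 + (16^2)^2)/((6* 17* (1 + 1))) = 108543247/354795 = 305.93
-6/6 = -1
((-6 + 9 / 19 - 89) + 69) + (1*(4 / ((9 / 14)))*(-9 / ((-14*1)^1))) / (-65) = -31601 / 1235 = -25.59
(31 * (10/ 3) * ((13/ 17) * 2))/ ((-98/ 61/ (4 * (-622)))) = 611625040/ 2499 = 244747.92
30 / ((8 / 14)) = 105 / 2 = 52.50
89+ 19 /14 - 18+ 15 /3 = 1083 /14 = 77.36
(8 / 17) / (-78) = -4 / 663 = -0.01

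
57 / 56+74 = 4201 / 56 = 75.02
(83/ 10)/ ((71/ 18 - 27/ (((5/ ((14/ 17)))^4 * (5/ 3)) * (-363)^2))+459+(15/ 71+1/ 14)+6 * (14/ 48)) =567483749687373750/ 31791201352706232727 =0.02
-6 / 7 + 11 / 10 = 17 / 70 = 0.24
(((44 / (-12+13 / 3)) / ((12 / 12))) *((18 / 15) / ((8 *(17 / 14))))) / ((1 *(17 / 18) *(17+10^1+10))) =-0.02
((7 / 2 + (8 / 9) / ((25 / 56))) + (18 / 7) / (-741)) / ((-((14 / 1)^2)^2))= -4269659 / 29889568800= -0.00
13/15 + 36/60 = 22/15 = 1.47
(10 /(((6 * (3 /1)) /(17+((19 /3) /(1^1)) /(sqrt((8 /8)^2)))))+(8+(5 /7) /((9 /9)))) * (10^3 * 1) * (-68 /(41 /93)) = -8636476000 /2583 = -3343583.43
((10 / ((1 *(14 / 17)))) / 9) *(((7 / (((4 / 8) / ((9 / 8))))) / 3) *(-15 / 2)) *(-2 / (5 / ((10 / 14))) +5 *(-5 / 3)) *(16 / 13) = 153850 / 273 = 563.55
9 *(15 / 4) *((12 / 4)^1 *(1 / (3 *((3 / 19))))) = 855 / 4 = 213.75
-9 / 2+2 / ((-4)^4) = -575 / 128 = -4.49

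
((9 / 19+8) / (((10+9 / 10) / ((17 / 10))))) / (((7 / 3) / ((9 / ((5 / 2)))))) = 21114 / 10355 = 2.04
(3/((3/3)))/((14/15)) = 45/14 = 3.21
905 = 905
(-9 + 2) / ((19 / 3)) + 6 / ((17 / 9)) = 669 / 323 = 2.07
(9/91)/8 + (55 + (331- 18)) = 267913/728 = 368.01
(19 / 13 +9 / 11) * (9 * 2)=5868 / 143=41.03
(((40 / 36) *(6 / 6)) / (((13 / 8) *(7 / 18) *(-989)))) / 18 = -80 / 809991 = -0.00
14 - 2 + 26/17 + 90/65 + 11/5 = 18911/1105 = 17.11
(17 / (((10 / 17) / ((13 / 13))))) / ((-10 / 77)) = -22253 / 100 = -222.53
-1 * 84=-84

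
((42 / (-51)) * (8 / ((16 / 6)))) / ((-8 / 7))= 147 / 68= 2.16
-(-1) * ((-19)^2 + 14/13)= 4707/13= 362.08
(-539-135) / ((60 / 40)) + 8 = -1324 / 3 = -441.33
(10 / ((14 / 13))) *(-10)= -650 / 7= -92.86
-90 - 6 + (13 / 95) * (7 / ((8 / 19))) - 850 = -37749 / 40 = -943.72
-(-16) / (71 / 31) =496 / 71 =6.99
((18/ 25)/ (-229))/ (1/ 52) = -936/ 5725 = -0.16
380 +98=478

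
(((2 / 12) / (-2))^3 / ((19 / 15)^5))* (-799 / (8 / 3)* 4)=67415625 / 316940672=0.21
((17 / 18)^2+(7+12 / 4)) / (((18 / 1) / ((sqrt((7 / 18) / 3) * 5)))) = 17645 * sqrt(42) / 104976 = 1.09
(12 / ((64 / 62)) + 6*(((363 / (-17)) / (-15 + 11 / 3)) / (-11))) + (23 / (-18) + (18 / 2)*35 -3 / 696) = 48925547 / 150858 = 324.32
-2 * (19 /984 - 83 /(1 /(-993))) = -81100315 /492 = -164838.04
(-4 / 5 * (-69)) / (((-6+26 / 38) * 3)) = -1748 / 505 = -3.46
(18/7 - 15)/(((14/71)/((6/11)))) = -18531/539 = -34.38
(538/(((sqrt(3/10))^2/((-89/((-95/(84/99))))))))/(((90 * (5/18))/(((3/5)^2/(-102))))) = -1340696/6661875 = -0.20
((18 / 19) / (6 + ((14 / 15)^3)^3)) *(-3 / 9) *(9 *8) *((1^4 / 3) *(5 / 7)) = -13839609375000 / 16712860001761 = -0.83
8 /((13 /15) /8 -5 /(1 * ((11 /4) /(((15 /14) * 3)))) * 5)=-73920 /268999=-0.27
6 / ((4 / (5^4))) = 1875 / 2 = 937.50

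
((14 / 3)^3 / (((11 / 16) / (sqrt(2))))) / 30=21952 * sqrt(2) / 4455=6.97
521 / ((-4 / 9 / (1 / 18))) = -521 / 8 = -65.12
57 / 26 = 2.19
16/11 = 1.45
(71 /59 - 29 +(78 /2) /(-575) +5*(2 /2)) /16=-193919 /135700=-1.43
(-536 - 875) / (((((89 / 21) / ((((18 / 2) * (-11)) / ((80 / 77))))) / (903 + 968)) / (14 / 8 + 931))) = 1576780588596213 / 28480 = 55364486959.14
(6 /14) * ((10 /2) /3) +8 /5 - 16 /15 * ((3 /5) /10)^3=1265499 /546875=2.31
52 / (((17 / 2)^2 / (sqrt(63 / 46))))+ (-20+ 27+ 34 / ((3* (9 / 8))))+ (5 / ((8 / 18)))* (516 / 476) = 312* sqrt(322) / 6647+ 376171 / 12852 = 30.11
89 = 89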